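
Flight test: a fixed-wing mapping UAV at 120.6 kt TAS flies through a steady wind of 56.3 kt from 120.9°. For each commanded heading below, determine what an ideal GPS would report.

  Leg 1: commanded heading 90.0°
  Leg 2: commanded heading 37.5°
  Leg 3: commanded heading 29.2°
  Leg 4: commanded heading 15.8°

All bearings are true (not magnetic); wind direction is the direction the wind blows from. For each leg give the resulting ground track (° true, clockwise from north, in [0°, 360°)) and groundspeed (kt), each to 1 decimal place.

Leg 1: heading 90.0°; drift -21.8° → track 68.2°, groundspeed 77.9 kt
Leg 2: heading 37.5°; drift -26.1° → track 11.4°, groundspeed 127.1 kt
Leg 3: heading 29.2°; drift -24.7° → track 4.5°, groundspeed 134.6 kt
Leg 4: heading 15.8°; drift -21.9° → track 353.9°, groundspeed 145.8 kt

Leg 1: track=68.2°, groundspeed=77.9 kt
Leg 2: track=11.4°, groundspeed=127.1 kt
Leg 3: track=4.5°, groundspeed=134.6 kt
Leg 4: track=353.9°, groundspeed=145.8 kt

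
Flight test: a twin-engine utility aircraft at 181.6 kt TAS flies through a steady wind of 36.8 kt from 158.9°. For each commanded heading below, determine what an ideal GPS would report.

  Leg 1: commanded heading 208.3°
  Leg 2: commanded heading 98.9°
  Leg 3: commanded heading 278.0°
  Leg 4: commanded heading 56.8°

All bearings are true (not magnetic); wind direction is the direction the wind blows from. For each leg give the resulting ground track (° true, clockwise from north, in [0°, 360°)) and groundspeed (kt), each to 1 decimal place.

Leg 1: heading 208.3°; drift +10.1° → track 218.4°, groundspeed 160.1 kt
Leg 2: heading 98.9°; drift -11.0° → track 87.9°, groundspeed 166.3 kt
Leg 3: heading 278.0°; drift +9.2° → track 287.2°, groundspeed 202.1 kt
Leg 4: heading 56.8°; drift -10.8° → track 46.0°, groundspeed 192.7 kt

Leg 1: track=218.4°, groundspeed=160.1 kt
Leg 2: track=87.9°, groundspeed=166.3 kt
Leg 3: track=287.2°, groundspeed=202.1 kt
Leg 4: track=46.0°, groundspeed=192.7 kt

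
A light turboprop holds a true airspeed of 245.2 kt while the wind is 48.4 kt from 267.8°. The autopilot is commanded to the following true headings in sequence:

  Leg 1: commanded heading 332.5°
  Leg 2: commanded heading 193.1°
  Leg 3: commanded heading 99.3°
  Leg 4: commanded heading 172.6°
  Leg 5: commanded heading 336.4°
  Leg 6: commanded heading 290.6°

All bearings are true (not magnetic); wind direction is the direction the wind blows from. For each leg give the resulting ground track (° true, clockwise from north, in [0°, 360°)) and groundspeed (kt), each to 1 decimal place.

Leg 1: track=343.5°, groundspeed=228.7 kt
Leg 2: track=181.7°, groundspeed=237.1 kt
Leg 3: track=97.4°, groundspeed=292.8 kt
Leg 4: track=161.7°, groundspeed=254.2 kt
Leg 5: track=347.6°, groundspeed=232.0 kt
Leg 6: track=295.9°, groundspeed=201.5 kt

Leg 1: heading 332.5°; drift +11.0° → track 343.5°, groundspeed 228.7 kt
Leg 2: heading 193.1°; drift -11.4° → track 181.7°, groundspeed 237.1 kt
Leg 3: heading 99.3°; drift -1.9° → track 97.4°, groundspeed 292.8 kt
Leg 4: heading 172.6°; drift -10.9° → track 161.7°, groundspeed 254.2 kt
Leg 5: heading 336.4°; drift +11.2° → track 347.6°, groundspeed 232.0 kt
Leg 6: heading 290.6°; drift +5.3° → track 295.9°, groundspeed 201.5 kt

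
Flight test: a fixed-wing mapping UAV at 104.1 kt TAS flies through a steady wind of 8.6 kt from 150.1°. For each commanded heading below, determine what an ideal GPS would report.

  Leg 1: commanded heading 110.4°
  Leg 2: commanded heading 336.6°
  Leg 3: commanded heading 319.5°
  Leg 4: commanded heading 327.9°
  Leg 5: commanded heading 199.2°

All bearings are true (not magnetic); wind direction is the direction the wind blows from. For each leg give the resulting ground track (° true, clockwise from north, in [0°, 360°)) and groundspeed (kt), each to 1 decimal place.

Leg 1: track=107.2°, groundspeed=97.6 kt
Leg 2: track=336.1°, groundspeed=112.6 kt
Leg 3: track=320.3°, groundspeed=112.6 kt
Leg 4: track=328.1°, groundspeed=112.7 kt
Leg 5: track=203.0°, groundspeed=98.7 kt

Leg 1: heading 110.4°; drift -3.2° → track 107.2°, groundspeed 97.6 kt
Leg 2: heading 336.6°; drift -0.5° → track 336.1°, groundspeed 112.6 kt
Leg 3: heading 319.5°; drift +0.8° → track 320.3°, groundspeed 112.6 kt
Leg 4: heading 327.9°; drift +0.2° → track 328.1°, groundspeed 112.7 kt
Leg 5: heading 199.2°; drift +3.8° → track 203.0°, groundspeed 98.7 kt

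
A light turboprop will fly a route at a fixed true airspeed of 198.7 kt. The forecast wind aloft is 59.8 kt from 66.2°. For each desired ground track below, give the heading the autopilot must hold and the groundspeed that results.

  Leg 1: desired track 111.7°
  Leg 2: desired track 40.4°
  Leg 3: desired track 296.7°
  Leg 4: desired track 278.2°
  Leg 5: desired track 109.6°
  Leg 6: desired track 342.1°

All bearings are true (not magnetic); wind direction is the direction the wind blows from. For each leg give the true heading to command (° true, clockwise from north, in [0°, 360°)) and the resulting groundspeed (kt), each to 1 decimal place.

Leg 1: heading=99.3°, groundspeed=152.2 kt
Leg 2: heading=47.9°, groundspeed=143.1 kt
Leg 3: heading=310.1°, groundspeed=231.3 kt
Leg 4: heading=287.4°, groundspeed=246.9 kt
Leg 5: heading=97.7°, groundspeed=151.0 kt
Leg 6: heading=359.5°, groundspeed=183.4 kt

Leg 1: desired track 111.7°; wind correction -12.4° → command heading 99.3°, groundspeed 152.2 kt
Leg 2: desired track 40.4°; wind correction +7.5° → command heading 47.9°, groundspeed 143.1 kt
Leg 3: desired track 296.7°; wind correction +13.4° → command heading 310.1°, groundspeed 231.3 kt
Leg 4: desired track 278.2°; wind correction +9.2° → command heading 287.4°, groundspeed 246.9 kt
Leg 5: desired track 109.6°; wind correction -11.9° → command heading 97.7°, groundspeed 151.0 kt
Leg 6: desired track 342.1°; wind correction +17.4° → command heading 359.5°, groundspeed 183.4 kt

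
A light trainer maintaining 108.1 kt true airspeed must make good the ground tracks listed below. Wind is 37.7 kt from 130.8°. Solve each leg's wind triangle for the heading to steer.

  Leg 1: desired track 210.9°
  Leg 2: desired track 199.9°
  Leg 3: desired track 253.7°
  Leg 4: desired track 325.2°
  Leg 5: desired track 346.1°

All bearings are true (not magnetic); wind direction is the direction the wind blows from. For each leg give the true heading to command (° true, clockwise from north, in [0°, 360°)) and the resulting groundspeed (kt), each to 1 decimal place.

Leg 1: desired track 210.9°; wind correction -20.1° → command heading 190.8°, groundspeed 95.0 kt
Leg 2: desired track 199.9°; wind correction -19.0° → command heading 180.9°, groundspeed 88.8 kt
Leg 3: desired track 253.7°; wind correction -17.0° → command heading 236.7°, groundspeed 123.8 kt
Leg 4: desired track 325.2°; wind correction +5.0° → command heading 330.2°, groundspeed 144.2 kt
Leg 5: desired track 346.1°; wind correction +11.6° → command heading 357.7°, groundspeed 136.7 kt

Leg 1: heading=190.8°, groundspeed=95.0 kt
Leg 2: heading=180.9°, groundspeed=88.8 kt
Leg 3: heading=236.7°, groundspeed=123.8 kt
Leg 4: heading=330.2°, groundspeed=144.2 kt
Leg 5: heading=357.7°, groundspeed=136.7 kt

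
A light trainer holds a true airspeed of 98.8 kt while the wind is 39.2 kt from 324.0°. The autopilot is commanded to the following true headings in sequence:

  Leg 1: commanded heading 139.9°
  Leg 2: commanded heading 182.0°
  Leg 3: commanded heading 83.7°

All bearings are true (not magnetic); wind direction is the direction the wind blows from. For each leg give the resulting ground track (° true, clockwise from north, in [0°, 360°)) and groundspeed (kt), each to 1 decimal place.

Leg 1: track=141.1°, groundspeed=137.9 kt
Leg 2: track=171.5°, groundspeed=131.9 kt
Leg 3: track=99.8°, groundspeed=123.0 kt

Leg 1: heading 139.9°; drift +1.2° → track 141.1°, groundspeed 137.9 kt
Leg 2: heading 182.0°; drift -10.5° → track 171.5°, groundspeed 131.9 kt
Leg 3: heading 83.7°; drift +16.1° → track 99.8°, groundspeed 123.0 kt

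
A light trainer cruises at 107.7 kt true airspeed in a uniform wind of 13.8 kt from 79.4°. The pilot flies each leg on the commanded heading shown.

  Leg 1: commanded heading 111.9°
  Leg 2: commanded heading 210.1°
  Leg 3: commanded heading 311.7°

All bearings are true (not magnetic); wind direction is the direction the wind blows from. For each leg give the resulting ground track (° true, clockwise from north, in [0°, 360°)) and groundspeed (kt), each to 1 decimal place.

Leg 1: heading 111.9°; drift +4.4° → track 116.3°, groundspeed 96.3 kt
Leg 2: heading 210.1°; drift +5.1° → track 215.2°, groundspeed 117.2 kt
Leg 3: heading 311.7°; drift -5.4° → track 306.3°, groundspeed 116.7 kt

Leg 1: track=116.3°, groundspeed=96.3 kt
Leg 2: track=215.2°, groundspeed=117.2 kt
Leg 3: track=306.3°, groundspeed=116.7 kt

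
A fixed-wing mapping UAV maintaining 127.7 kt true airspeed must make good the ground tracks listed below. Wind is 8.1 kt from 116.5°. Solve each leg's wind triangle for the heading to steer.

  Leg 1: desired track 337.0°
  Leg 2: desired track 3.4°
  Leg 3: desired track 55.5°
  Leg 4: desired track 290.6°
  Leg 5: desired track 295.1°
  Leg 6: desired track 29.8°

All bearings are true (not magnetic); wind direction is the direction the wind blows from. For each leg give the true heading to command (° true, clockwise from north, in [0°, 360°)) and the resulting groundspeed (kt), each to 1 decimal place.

Leg 1: desired track 337.0°; wind correction +2.4° → command heading 339.4°, groundspeed 133.8 kt
Leg 2: desired track 3.4°; wind correction +3.3° → command heading 6.7°, groundspeed 130.7 kt
Leg 3: desired track 55.5°; wind correction +3.2° → command heading 58.7°, groundspeed 123.6 kt
Leg 4: desired track 290.6°; wind correction -0.4° → command heading 290.2°, groundspeed 135.8 kt
Leg 5: desired track 295.1°; wind correction -0.1° → command heading 295.0°, groundspeed 135.8 kt
Leg 6: desired track 29.8°; wind correction +3.6° → command heading 33.4°, groundspeed 127.0 kt

Leg 1: heading=339.4°, groundspeed=133.8 kt
Leg 2: heading=6.7°, groundspeed=130.7 kt
Leg 3: heading=58.7°, groundspeed=123.6 kt
Leg 4: heading=290.2°, groundspeed=135.8 kt
Leg 5: heading=295.0°, groundspeed=135.8 kt
Leg 6: heading=33.4°, groundspeed=127.0 kt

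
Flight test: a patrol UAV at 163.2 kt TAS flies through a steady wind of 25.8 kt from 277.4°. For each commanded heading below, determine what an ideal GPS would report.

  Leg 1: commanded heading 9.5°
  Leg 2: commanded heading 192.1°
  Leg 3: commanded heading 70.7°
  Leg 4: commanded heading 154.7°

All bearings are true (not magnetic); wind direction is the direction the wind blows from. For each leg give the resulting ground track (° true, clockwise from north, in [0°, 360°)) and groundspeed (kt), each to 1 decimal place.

Leg 1: heading 9.5°; drift +8.9° → track 18.4°, groundspeed 166.2 kt
Leg 2: heading 192.1°; drift -9.1° → track 183.0°, groundspeed 163.1 kt
Leg 3: heading 70.7°; drift +3.6° → track 74.3°, groundspeed 186.6 kt
Leg 4: heading 154.7°; drift -7.0° → track 147.7°, groundspeed 178.5 kt

Leg 1: track=18.4°, groundspeed=166.2 kt
Leg 2: track=183.0°, groundspeed=163.1 kt
Leg 3: track=74.3°, groundspeed=186.6 kt
Leg 4: track=147.7°, groundspeed=178.5 kt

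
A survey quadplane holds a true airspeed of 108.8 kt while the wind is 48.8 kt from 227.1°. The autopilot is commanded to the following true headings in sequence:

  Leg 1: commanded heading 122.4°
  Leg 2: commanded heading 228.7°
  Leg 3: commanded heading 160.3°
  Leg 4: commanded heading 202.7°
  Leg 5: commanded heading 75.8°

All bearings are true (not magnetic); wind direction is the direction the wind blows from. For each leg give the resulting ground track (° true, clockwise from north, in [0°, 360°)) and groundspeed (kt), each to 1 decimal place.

Leg 1: heading 122.4°; drift -21.3° → track 101.1°, groundspeed 130.1 kt
Leg 2: heading 228.7°; drift +1.3° → track 230.0°, groundspeed 60.0 kt
Leg 3: heading 160.3°; drift -26.6° → track 133.7°, groundspeed 100.2 kt
Leg 4: heading 202.7°; drift -17.4° → track 185.3°, groundspeed 67.4 kt
Leg 5: heading 75.8°; drift -8.8° → track 67.0°, groundspeed 153.4 kt

Leg 1: track=101.1°, groundspeed=130.1 kt
Leg 2: track=230.0°, groundspeed=60.0 kt
Leg 3: track=133.7°, groundspeed=100.2 kt
Leg 4: track=185.3°, groundspeed=67.4 kt
Leg 5: track=67.0°, groundspeed=153.4 kt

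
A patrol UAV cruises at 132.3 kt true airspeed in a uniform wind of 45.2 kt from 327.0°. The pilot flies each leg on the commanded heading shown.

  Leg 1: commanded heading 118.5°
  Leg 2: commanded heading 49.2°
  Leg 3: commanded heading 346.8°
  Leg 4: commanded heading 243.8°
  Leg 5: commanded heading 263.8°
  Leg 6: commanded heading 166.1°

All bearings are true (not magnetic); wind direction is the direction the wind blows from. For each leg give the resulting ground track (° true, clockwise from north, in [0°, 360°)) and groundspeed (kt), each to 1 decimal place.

Leg 1: track=125.6°, groundspeed=173.4 kt
Leg 2: track=68.7°, groundspeed=133.9 kt
Leg 3: track=356.5°, groundspeed=91.1 kt
Leg 4: track=224.3°, groundspeed=134.6 kt
Leg 5: track=244.0°, groundspeed=119.0 kt
Leg 6: track=161.3°, groundspeed=175.6 kt

Leg 1: heading 118.5°; drift +7.1° → track 125.6°, groundspeed 173.4 kt
Leg 2: heading 49.2°; drift +19.5° → track 68.7°, groundspeed 133.9 kt
Leg 3: heading 346.8°; drift +9.7° → track 356.5°, groundspeed 91.1 kt
Leg 4: heading 243.8°; drift -19.5° → track 224.3°, groundspeed 134.6 kt
Leg 5: heading 263.8°; drift -19.8° → track 244.0°, groundspeed 119.0 kt
Leg 6: heading 166.1°; drift -4.8° → track 161.3°, groundspeed 175.6 kt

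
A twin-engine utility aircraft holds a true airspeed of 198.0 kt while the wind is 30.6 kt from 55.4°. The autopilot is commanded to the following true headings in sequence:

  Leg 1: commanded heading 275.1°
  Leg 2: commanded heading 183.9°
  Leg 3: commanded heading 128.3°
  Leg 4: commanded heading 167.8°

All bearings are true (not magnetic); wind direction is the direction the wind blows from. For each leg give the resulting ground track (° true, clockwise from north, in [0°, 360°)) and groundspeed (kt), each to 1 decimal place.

Leg 1: heading 275.1°; drift -5.0° → track 270.1°, groundspeed 222.4 kt
Leg 2: heading 183.9°; drift +6.3° → track 190.2°, groundspeed 218.4 kt
Leg 3: heading 128.3°; drift +8.8° → track 137.1°, groundspeed 191.3 kt
Leg 4: heading 167.8°; drift +7.7° → track 175.5°, groundspeed 211.6 kt

Leg 1: track=270.1°, groundspeed=222.4 kt
Leg 2: track=190.2°, groundspeed=218.4 kt
Leg 3: track=137.1°, groundspeed=191.3 kt
Leg 4: track=175.5°, groundspeed=211.6 kt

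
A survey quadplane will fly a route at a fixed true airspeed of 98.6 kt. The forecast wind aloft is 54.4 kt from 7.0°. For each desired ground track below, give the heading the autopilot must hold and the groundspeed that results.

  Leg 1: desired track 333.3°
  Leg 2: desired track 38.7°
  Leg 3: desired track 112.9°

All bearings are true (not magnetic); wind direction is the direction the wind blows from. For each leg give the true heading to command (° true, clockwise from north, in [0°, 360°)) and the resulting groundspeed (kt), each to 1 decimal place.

Leg 1: desired track 333.3°; wind correction +17.8° → command heading 351.1°, groundspeed 48.6 kt
Leg 2: desired track 38.7°; wind correction -16.9° → command heading 21.8°, groundspeed 48.1 kt
Leg 3: desired track 112.9°; wind correction -32.0° → command heading 80.9°, groundspeed 98.5 kt

Leg 1: heading=351.1°, groundspeed=48.6 kt
Leg 2: heading=21.8°, groundspeed=48.1 kt
Leg 3: heading=80.9°, groundspeed=98.5 kt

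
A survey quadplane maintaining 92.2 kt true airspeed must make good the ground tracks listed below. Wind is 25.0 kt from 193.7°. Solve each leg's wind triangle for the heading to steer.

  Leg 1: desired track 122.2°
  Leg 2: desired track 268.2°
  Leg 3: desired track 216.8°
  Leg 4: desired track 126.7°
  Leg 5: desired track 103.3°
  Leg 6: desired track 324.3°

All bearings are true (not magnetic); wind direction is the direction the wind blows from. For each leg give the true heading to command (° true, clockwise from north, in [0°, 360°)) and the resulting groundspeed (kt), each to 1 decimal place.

Leg 1: heading=137.1°, groundspeed=81.2 kt
Leg 2: heading=253.1°, groundspeed=82.3 kt
Leg 3: heading=210.7°, groundspeed=68.7 kt
Leg 4: heading=141.2°, groundspeed=79.5 kt
Leg 5: heading=119.0°, groundspeed=88.9 kt
Leg 6: heading=312.4°, groundspeed=106.5 kt

Leg 1: desired track 122.2°; wind correction +14.9° → command heading 137.1°, groundspeed 81.2 kt
Leg 2: desired track 268.2°; wind correction -15.1° → command heading 253.1°, groundspeed 82.3 kt
Leg 3: desired track 216.8°; wind correction -6.1° → command heading 210.7°, groundspeed 68.7 kt
Leg 4: desired track 126.7°; wind correction +14.5° → command heading 141.2°, groundspeed 79.5 kt
Leg 5: desired track 103.3°; wind correction +15.7° → command heading 119.0°, groundspeed 88.9 kt
Leg 6: desired track 324.3°; wind correction -11.9° → command heading 312.4°, groundspeed 106.5 kt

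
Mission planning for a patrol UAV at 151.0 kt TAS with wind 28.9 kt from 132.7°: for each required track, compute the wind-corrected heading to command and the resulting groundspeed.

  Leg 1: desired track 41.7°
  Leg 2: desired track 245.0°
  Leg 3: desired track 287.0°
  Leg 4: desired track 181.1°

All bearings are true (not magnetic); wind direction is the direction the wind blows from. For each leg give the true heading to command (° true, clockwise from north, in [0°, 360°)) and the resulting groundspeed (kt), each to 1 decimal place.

Leg 1: desired track 41.7°; wind correction +11.0° → command heading 52.7°, groundspeed 148.7 kt
Leg 2: desired track 245.0°; wind correction -10.2° → command heading 234.8°, groundspeed 159.6 kt
Leg 3: desired track 287.0°; wind correction -4.8° → command heading 282.2°, groundspeed 176.5 kt
Leg 4: desired track 181.1°; wind correction -8.2° → command heading 172.9°, groundspeed 130.3 kt

Leg 1: heading=52.7°, groundspeed=148.7 kt
Leg 2: heading=234.8°, groundspeed=159.6 kt
Leg 3: heading=282.2°, groundspeed=176.5 kt
Leg 4: heading=172.9°, groundspeed=130.3 kt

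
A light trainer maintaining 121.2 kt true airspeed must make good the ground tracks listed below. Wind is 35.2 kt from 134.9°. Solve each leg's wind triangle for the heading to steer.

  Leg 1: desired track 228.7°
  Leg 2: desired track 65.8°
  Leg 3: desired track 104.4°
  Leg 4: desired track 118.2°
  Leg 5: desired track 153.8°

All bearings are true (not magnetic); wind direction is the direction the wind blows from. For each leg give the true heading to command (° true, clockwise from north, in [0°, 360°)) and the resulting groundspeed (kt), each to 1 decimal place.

Leg 1: heading=211.9°, groundspeed=118.3 kt
Leg 2: heading=81.5°, groundspeed=104.1 kt
Leg 3: heading=112.9°, groundspeed=89.5 kt
Leg 4: heading=123.0°, groundspeed=87.1 kt
Leg 5: heading=148.4°, groundspeed=87.4 kt

Leg 1: desired track 228.7°; wind correction -16.8° → command heading 211.9°, groundspeed 118.3 kt
Leg 2: desired track 65.8°; wind correction +15.7° → command heading 81.5°, groundspeed 104.1 kt
Leg 3: desired track 104.4°; wind correction +8.5° → command heading 112.9°, groundspeed 89.5 kt
Leg 4: desired track 118.2°; wind correction +4.8° → command heading 123.0°, groundspeed 87.1 kt
Leg 5: desired track 153.8°; wind correction -5.4° → command heading 148.4°, groundspeed 87.4 kt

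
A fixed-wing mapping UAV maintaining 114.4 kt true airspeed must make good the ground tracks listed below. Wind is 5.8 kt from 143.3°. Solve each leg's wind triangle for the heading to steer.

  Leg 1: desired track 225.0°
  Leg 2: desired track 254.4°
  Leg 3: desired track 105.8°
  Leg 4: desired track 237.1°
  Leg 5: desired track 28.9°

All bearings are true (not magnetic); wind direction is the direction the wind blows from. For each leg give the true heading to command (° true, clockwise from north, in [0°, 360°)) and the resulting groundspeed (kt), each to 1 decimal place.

Leg 1: desired track 225.0°; wind correction -2.9° → command heading 222.1°, groundspeed 113.4 kt
Leg 2: desired track 254.4°; wind correction -2.7° → command heading 251.7°, groundspeed 116.4 kt
Leg 3: desired track 105.8°; wind correction +1.8° → command heading 107.6°, groundspeed 109.7 kt
Leg 4: desired track 237.1°; wind correction -2.9° → command heading 234.2°, groundspeed 114.6 kt
Leg 5: desired track 28.9°; wind correction +2.6° → command heading 31.5°, groundspeed 116.7 kt

Leg 1: heading=222.1°, groundspeed=113.4 kt
Leg 2: heading=251.7°, groundspeed=116.4 kt
Leg 3: heading=107.6°, groundspeed=109.7 kt
Leg 4: heading=234.2°, groundspeed=114.6 kt
Leg 5: heading=31.5°, groundspeed=116.7 kt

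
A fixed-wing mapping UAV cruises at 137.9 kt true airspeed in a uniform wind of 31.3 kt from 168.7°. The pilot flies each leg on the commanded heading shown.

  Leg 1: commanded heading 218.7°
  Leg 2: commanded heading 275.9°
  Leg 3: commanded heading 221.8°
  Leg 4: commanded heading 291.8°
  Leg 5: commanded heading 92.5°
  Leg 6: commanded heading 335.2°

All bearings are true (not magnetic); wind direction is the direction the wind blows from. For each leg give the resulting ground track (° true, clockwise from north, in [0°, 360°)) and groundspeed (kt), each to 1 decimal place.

Leg 1: track=230.2°, groundspeed=120.2 kt
Leg 2: track=287.4°, groundspeed=150.2 kt
Leg 3: track=233.7°, groundspeed=121.7 kt
Leg 4: track=301.4°, groundspeed=157.2 kt
Leg 5: track=79.4°, groundspeed=133.9 kt
Leg 6: track=337.7°, groundspeed=168.5 kt

Leg 1: heading 218.7°; drift +11.5° → track 230.2°, groundspeed 120.2 kt
Leg 2: heading 275.9°; drift +11.5° → track 287.4°, groundspeed 150.2 kt
Leg 3: heading 221.8°; drift +11.9° → track 233.7°, groundspeed 121.7 kt
Leg 4: heading 291.8°; drift +9.6° → track 301.4°, groundspeed 157.2 kt
Leg 5: heading 92.5°; drift -13.1° → track 79.4°, groundspeed 133.9 kt
Leg 6: heading 335.2°; drift +2.5° → track 337.7°, groundspeed 168.5 kt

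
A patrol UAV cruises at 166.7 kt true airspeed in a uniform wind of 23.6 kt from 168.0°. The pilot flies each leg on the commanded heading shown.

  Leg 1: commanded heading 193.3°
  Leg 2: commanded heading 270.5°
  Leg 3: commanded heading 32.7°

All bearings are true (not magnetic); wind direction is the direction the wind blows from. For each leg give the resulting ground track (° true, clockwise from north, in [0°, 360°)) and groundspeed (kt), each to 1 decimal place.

Leg 1: heading 193.3°; drift +4.0° → track 197.3°, groundspeed 145.7 kt
Leg 2: heading 270.5°; drift +7.6° → track 278.1°, groundspeed 173.3 kt
Leg 3: heading 32.7°; drift -5.2° → track 27.5°, groundspeed 184.2 kt

Leg 1: track=197.3°, groundspeed=145.7 kt
Leg 2: track=278.1°, groundspeed=173.3 kt
Leg 3: track=27.5°, groundspeed=184.2 kt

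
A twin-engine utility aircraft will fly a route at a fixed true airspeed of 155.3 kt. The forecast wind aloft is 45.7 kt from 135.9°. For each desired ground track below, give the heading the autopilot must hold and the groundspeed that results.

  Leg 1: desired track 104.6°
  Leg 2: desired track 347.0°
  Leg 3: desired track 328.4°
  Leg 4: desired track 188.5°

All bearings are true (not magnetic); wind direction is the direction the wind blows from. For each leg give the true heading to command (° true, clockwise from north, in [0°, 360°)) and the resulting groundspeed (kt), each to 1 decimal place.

Leg 1: desired track 104.6°; wind correction +8.8° → command heading 113.4°, groundspeed 114.4 kt
Leg 2: desired track 347.0°; wind correction +8.7° → command heading 355.7°, groundspeed 192.6 kt
Leg 3: desired track 328.4°; wind correction +3.7° → command heading 332.1°, groundspeed 199.6 kt
Leg 4: desired track 188.5°; wind correction -13.5° → command heading 175.0°, groundspeed 123.2 kt

Leg 1: heading=113.4°, groundspeed=114.4 kt
Leg 2: heading=355.7°, groundspeed=192.6 kt
Leg 3: heading=332.1°, groundspeed=199.6 kt
Leg 4: heading=175.0°, groundspeed=123.2 kt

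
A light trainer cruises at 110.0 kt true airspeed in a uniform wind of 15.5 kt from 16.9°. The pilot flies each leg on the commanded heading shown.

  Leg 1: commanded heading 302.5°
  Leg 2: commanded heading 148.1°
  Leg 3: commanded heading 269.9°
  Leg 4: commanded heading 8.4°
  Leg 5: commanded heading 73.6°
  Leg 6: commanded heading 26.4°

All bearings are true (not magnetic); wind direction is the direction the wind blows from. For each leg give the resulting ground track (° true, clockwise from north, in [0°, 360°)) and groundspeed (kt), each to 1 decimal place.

Leg 1: track=294.5°, groundspeed=106.9 kt
Leg 2: track=153.6°, groundspeed=120.8 kt
Leg 3: track=262.5°, groundspeed=115.5 kt
Leg 4: track=7.0°, groundspeed=94.7 kt
Leg 5: track=80.9°, groundspeed=102.3 kt
Leg 6: track=27.9°, groundspeed=94.7 kt

Leg 1: heading 302.5°; drift -8.0° → track 294.5°, groundspeed 106.9 kt
Leg 2: heading 148.1°; drift +5.5° → track 153.6°, groundspeed 120.8 kt
Leg 3: heading 269.9°; drift -7.4° → track 262.5°, groundspeed 115.5 kt
Leg 4: heading 8.4°; drift -1.4° → track 7.0°, groundspeed 94.7 kt
Leg 5: heading 73.6°; drift +7.3° → track 80.9°, groundspeed 102.3 kt
Leg 6: heading 26.4°; drift +1.5° → track 27.9°, groundspeed 94.7 kt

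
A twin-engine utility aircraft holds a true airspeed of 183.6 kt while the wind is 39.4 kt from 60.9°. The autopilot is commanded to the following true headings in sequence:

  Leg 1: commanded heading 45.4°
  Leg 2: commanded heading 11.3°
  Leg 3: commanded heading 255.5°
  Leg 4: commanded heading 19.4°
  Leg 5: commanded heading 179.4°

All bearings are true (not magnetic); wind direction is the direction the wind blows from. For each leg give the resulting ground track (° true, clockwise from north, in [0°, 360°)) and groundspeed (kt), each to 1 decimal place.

Leg 1: heading 45.4°; drift -4.1° → track 41.3°, groundspeed 146.0 kt
Leg 2: heading 11.3°; drift -10.7° → track 0.6°, groundspeed 160.9 kt
Leg 3: heading 255.5°; drift -2.6° → track 252.9°, groundspeed 222.0 kt
Leg 4: heading 19.4°; drift -9.6° → track 9.8°, groundspeed 156.3 kt
Leg 5: heading 179.4°; drift +9.7° → track 189.1°, groundspeed 205.3 kt

Leg 1: track=41.3°, groundspeed=146.0 kt
Leg 2: track=0.6°, groundspeed=160.9 kt
Leg 3: track=252.9°, groundspeed=222.0 kt
Leg 4: track=9.8°, groundspeed=156.3 kt
Leg 5: track=189.1°, groundspeed=205.3 kt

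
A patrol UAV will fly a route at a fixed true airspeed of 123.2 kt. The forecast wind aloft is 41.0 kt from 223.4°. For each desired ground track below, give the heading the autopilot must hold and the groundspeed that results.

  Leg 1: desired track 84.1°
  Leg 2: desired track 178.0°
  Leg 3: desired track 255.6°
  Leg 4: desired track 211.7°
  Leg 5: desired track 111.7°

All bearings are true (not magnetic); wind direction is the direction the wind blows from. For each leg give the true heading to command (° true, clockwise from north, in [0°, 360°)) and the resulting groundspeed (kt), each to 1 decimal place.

Leg 1: heading=96.6°, groundspeed=151.3 kt
Leg 2: heading=191.7°, groundspeed=90.9 kt
Leg 3: heading=245.4°, groundspeed=86.6 kt
Leg 4: heading=215.6°, groundspeed=82.8 kt
Leg 5: heading=129.7°, groundspeed=132.3 kt

Leg 1: desired track 84.1°; wind correction +12.5° → command heading 96.6°, groundspeed 151.3 kt
Leg 2: desired track 178.0°; wind correction +13.7° → command heading 191.7°, groundspeed 90.9 kt
Leg 3: desired track 255.6°; wind correction -10.2° → command heading 245.4°, groundspeed 86.6 kt
Leg 4: desired track 211.7°; wind correction +3.9° → command heading 215.6°, groundspeed 82.8 kt
Leg 5: desired track 111.7°; wind correction +18.0° → command heading 129.7°, groundspeed 132.3 kt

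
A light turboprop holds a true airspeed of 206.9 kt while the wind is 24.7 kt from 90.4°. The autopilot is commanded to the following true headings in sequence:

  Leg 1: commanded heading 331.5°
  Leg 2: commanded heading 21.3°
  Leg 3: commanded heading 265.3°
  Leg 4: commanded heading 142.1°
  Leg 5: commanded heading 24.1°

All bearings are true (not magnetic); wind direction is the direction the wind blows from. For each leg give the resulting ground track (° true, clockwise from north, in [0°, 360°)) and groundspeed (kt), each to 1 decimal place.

Leg 1: track=325.9°, groundspeed=219.9 kt
Leg 2: track=14.7°, groundspeed=199.4 kt
Leg 3: track=265.8°, groundspeed=231.5 kt
Leg 4: track=147.9°, groundspeed=192.6 kt
Leg 5: track=17.5°, groundspeed=198.3 kt

Leg 1: heading 331.5°; drift -5.6° → track 325.9°, groundspeed 219.9 kt
Leg 2: heading 21.3°; drift -6.6° → track 14.7°, groundspeed 199.4 kt
Leg 3: heading 265.3°; drift +0.5° → track 265.8°, groundspeed 231.5 kt
Leg 4: heading 142.1°; drift +5.8° → track 147.9°, groundspeed 192.6 kt
Leg 5: heading 24.1°; drift -6.6° → track 17.5°, groundspeed 198.3 kt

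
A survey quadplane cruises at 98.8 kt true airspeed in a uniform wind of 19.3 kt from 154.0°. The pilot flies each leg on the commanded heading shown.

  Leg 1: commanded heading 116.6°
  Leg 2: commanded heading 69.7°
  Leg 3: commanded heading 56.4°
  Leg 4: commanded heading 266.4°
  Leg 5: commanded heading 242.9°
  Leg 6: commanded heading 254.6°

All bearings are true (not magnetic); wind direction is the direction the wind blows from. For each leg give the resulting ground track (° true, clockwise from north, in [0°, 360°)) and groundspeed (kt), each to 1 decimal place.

Leg 1: track=108.6°, groundspeed=84.3 kt
Leg 2: track=58.5°, groundspeed=98.8 kt
Leg 3: track=45.7°, groundspeed=103.1 kt
Leg 4: track=275.9°, groundspeed=107.6 kt
Leg 5: track=254.0°, groundspeed=100.3 kt
Leg 6: track=265.1°, groundspeed=104.1 kt

Leg 1: heading 116.6°; drift -8.0° → track 108.6°, groundspeed 84.3 kt
Leg 2: heading 69.7°; drift -11.2° → track 58.5°, groundspeed 98.8 kt
Leg 3: heading 56.4°; drift -10.7° → track 45.7°, groundspeed 103.1 kt
Leg 4: heading 266.4°; drift +9.5° → track 275.9°, groundspeed 107.6 kt
Leg 5: heading 242.9°; drift +11.1° → track 254.0°, groundspeed 100.3 kt
Leg 6: heading 254.6°; drift +10.5° → track 265.1°, groundspeed 104.1 kt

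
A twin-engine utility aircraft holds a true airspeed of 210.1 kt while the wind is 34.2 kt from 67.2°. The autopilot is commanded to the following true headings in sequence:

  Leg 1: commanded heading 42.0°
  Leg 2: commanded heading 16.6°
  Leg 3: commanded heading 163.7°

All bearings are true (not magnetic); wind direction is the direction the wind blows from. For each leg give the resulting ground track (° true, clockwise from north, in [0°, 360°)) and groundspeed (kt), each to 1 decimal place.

Leg 1: heading 42.0°; drift -4.6° → track 37.4°, groundspeed 179.7 kt
Leg 2: heading 16.6°; drift -8.0° → track 8.6°, groundspeed 190.2 kt
Leg 3: heading 163.7°; drift +9.0° → track 172.7°, groundspeed 216.7 kt

Leg 1: track=37.4°, groundspeed=179.7 kt
Leg 2: track=8.6°, groundspeed=190.2 kt
Leg 3: track=172.7°, groundspeed=216.7 kt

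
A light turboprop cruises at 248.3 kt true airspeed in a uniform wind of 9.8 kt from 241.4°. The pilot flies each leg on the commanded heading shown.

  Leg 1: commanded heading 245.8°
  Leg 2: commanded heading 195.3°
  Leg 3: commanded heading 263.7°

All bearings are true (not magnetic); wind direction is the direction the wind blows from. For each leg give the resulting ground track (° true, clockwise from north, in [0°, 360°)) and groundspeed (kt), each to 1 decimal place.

Leg 1: track=246.0°, groundspeed=238.5 kt
Leg 2: track=193.6°, groundspeed=241.6 kt
Leg 3: track=264.6°, groundspeed=239.3 kt

Leg 1: heading 245.8°; drift +0.2° → track 246.0°, groundspeed 238.5 kt
Leg 2: heading 195.3°; drift -1.7° → track 193.6°, groundspeed 241.6 kt
Leg 3: heading 263.7°; drift +0.9° → track 264.6°, groundspeed 239.3 kt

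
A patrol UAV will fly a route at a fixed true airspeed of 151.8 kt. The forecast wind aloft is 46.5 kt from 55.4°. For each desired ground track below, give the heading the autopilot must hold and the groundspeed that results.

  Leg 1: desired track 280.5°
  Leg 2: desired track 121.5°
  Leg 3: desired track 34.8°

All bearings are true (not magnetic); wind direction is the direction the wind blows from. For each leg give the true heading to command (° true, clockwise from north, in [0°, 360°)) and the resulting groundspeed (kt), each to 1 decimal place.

Leg 1: heading=293.0°, groundspeed=181.0 kt
Leg 2: heading=105.2°, groundspeed=126.9 kt
Leg 3: heading=41.0°, groundspeed=107.4 kt

Leg 1: desired track 280.5°; wind correction +12.5° → command heading 293.0°, groundspeed 181.0 kt
Leg 2: desired track 121.5°; wind correction -16.3° → command heading 105.2°, groundspeed 126.9 kt
Leg 3: desired track 34.8°; wind correction +6.2° → command heading 41.0°, groundspeed 107.4 kt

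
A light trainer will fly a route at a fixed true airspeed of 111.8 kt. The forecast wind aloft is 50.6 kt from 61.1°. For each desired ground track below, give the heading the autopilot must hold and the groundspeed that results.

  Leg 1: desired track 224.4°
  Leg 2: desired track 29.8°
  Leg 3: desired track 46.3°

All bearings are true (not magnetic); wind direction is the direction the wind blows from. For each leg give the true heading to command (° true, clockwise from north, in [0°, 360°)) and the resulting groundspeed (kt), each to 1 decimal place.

Leg 1: heading=216.9°, groundspeed=159.3 kt
Leg 2: heading=43.4°, groundspeed=65.4 kt
Leg 3: heading=52.9°, groundspeed=62.1 kt

Leg 1: desired track 224.4°; wind correction -7.5° → command heading 216.9°, groundspeed 159.3 kt
Leg 2: desired track 29.8°; wind correction +13.6° → command heading 43.4°, groundspeed 65.4 kt
Leg 3: desired track 46.3°; wind correction +6.6° → command heading 52.9°, groundspeed 62.1 kt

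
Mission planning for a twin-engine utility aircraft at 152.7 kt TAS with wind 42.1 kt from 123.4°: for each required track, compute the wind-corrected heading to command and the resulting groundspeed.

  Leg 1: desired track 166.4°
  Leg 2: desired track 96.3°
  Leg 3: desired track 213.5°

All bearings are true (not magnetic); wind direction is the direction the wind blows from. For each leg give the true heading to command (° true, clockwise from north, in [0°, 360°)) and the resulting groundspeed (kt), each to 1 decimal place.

Leg 1: heading=155.6°, groundspeed=119.2 kt
Leg 2: heading=103.5°, groundspeed=114.0 kt
Leg 3: heading=197.5°, groundspeed=146.9 kt

Leg 1: desired track 166.4°; wind correction -10.8° → command heading 155.6°, groundspeed 119.2 kt
Leg 2: desired track 96.3°; wind correction +7.2° → command heading 103.5°, groundspeed 114.0 kt
Leg 3: desired track 213.5°; wind correction -16.0° → command heading 197.5°, groundspeed 146.9 kt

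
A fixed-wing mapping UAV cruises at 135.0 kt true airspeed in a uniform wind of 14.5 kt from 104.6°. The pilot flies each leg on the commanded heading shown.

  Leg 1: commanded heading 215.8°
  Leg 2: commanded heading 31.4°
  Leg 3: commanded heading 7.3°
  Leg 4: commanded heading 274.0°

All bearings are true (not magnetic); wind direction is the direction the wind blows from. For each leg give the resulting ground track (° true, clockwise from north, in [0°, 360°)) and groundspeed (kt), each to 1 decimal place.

Leg 1: heading 215.8°; drift +5.5° → track 221.3°, groundspeed 140.9 kt
Leg 2: heading 31.4°; drift -6.1° → track 25.3°, groundspeed 131.5 kt
Leg 3: heading 7.3°; drift -6.0° → track 1.3°, groundspeed 137.6 kt
Leg 4: heading 274.0°; drift +1.0° → track 275.0°, groundspeed 149.3 kt

Leg 1: track=221.3°, groundspeed=140.9 kt
Leg 2: track=25.3°, groundspeed=131.5 kt
Leg 3: track=1.3°, groundspeed=137.6 kt
Leg 4: track=275.0°, groundspeed=149.3 kt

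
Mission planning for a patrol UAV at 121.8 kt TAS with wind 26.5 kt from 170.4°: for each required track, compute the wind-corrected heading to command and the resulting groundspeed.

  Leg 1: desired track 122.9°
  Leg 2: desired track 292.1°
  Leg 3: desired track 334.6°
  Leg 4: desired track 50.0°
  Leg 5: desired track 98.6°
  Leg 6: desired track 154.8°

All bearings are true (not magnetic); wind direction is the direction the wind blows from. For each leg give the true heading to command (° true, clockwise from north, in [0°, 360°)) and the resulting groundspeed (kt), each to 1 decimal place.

Leg 1: heading=132.1°, groundspeed=102.3 kt
Leg 2: heading=281.4°, groundspeed=133.6 kt
Leg 3: heading=331.2°, groundspeed=147.1 kt
Leg 4: heading=60.8°, groundspeed=133.0 kt
Leg 5: heading=110.5°, groundspeed=110.9 kt
Leg 6: heading=158.2°, groundspeed=96.1 kt

Leg 1: desired track 122.9°; wind correction +9.2° → command heading 132.1°, groundspeed 102.3 kt
Leg 2: desired track 292.1°; wind correction -10.7° → command heading 281.4°, groundspeed 133.6 kt
Leg 3: desired track 334.6°; wind correction -3.4° → command heading 331.2°, groundspeed 147.1 kt
Leg 4: desired track 50.0°; wind correction +10.8° → command heading 60.8°, groundspeed 133.0 kt
Leg 5: desired track 98.6°; wind correction +11.9° → command heading 110.5°, groundspeed 110.9 kt
Leg 6: desired track 154.8°; wind correction +3.4° → command heading 158.2°, groundspeed 96.1 kt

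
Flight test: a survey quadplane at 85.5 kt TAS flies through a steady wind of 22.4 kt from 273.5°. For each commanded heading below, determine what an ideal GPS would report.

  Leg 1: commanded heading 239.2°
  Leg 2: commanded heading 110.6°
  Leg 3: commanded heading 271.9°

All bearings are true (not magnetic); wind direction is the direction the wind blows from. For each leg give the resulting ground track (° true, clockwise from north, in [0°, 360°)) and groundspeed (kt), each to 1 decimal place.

Leg 1: heading 239.2°; drift -10.7° → track 228.5°, groundspeed 68.2 kt
Leg 2: heading 110.6°; drift -3.5° → track 107.1°, groundspeed 107.1 kt
Leg 3: heading 271.9°; drift -0.6° → track 271.3°, groundspeed 63.1 kt

Leg 1: track=228.5°, groundspeed=68.2 kt
Leg 2: track=107.1°, groundspeed=107.1 kt
Leg 3: track=271.3°, groundspeed=63.1 kt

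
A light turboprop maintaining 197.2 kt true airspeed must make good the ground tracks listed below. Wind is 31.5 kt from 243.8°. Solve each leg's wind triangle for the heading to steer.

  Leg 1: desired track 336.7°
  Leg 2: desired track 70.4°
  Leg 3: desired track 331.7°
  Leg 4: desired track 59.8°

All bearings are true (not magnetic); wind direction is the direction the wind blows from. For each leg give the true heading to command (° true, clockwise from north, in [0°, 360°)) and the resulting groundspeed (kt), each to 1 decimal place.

Leg 1: heading=327.5°, groundspeed=196.3 kt
Leg 2: heading=71.5°, groundspeed=228.5 kt
Leg 3: heading=322.5°, groundspeed=193.5 kt
Leg 4: heading=59.2°, groundspeed=228.6 kt

Leg 1: desired track 336.7°; wind correction -9.2° → command heading 327.5°, groundspeed 196.3 kt
Leg 2: desired track 70.4°; wind correction +1.1° → command heading 71.5°, groundspeed 228.5 kt
Leg 3: desired track 331.7°; wind correction -9.2° → command heading 322.5°, groundspeed 193.5 kt
Leg 4: desired track 59.8°; wind correction -0.6° → command heading 59.2°, groundspeed 228.6 kt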